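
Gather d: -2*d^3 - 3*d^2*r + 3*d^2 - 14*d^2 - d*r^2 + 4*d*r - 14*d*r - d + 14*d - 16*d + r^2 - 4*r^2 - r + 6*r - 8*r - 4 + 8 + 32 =-2*d^3 + d^2*(-3*r - 11) + d*(-r^2 - 10*r - 3) - 3*r^2 - 3*r + 36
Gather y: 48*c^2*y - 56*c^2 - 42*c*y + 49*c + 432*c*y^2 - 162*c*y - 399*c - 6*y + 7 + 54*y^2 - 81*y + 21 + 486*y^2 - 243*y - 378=-56*c^2 - 350*c + y^2*(432*c + 540) + y*(48*c^2 - 204*c - 330) - 350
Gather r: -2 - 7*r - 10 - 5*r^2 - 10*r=-5*r^2 - 17*r - 12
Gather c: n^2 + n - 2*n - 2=n^2 - n - 2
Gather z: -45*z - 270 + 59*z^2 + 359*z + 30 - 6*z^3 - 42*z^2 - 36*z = -6*z^3 + 17*z^2 + 278*z - 240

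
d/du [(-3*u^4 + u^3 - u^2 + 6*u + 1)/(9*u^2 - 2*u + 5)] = (-54*u^5 + 27*u^4 - 64*u^3 - 37*u^2 - 28*u + 32)/(81*u^4 - 36*u^3 + 94*u^2 - 20*u + 25)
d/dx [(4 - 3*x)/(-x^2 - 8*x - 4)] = (-3*x^2 + 8*x + 44)/(x^4 + 16*x^3 + 72*x^2 + 64*x + 16)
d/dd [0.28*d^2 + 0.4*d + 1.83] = 0.56*d + 0.4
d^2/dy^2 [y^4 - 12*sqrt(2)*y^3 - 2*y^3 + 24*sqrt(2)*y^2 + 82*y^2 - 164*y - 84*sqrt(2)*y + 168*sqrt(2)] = 12*y^2 - 72*sqrt(2)*y - 12*y + 48*sqrt(2) + 164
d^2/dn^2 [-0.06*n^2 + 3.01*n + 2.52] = -0.120000000000000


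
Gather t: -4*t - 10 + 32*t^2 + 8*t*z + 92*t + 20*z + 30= 32*t^2 + t*(8*z + 88) + 20*z + 20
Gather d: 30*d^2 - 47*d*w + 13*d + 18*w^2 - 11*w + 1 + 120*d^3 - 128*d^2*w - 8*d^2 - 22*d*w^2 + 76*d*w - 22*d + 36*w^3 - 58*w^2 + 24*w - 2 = 120*d^3 + d^2*(22 - 128*w) + d*(-22*w^2 + 29*w - 9) + 36*w^3 - 40*w^2 + 13*w - 1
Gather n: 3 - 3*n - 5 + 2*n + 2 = -n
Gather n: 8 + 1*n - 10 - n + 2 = 0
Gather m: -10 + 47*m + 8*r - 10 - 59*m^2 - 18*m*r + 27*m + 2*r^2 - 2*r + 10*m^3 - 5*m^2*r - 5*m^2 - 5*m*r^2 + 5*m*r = 10*m^3 + m^2*(-5*r - 64) + m*(-5*r^2 - 13*r + 74) + 2*r^2 + 6*r - 20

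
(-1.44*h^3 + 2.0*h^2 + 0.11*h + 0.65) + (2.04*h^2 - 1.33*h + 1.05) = -1.44*h^3 + 4.04*h^2 - 1.22*h + 1.7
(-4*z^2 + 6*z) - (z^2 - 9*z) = -5*z^2 + 15*z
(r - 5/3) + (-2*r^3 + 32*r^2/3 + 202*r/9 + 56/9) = -2*r^3 + 32*r^2/3 + 211*r/9 + 41/9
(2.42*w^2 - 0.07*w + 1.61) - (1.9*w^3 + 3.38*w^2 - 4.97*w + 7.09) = -1.9*w^3 - 0.96*w^2 + 4.9*w - 5.48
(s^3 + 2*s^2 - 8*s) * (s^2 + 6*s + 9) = s^5 + 8*s^4 + 13*s^3 - 30*s^2 - 72*s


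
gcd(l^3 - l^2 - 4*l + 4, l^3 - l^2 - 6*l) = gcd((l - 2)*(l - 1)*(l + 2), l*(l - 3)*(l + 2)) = l + 2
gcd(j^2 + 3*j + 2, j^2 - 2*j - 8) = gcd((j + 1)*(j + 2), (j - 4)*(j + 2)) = j + 2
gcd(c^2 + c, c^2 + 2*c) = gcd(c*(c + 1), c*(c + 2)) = c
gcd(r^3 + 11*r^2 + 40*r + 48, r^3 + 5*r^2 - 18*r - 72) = r + 3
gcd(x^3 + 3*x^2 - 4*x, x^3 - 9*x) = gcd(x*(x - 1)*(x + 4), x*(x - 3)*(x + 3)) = x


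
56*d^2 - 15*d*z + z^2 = (-8*d + z)*(-7*d + z)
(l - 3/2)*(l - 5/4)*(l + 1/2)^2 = l^4 - 7*l^3/4 - 5*l^2/8 + 19*l/16 + 15/32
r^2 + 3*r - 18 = (r - 3)*(r + 6)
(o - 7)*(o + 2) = o^2 - 5*o - 14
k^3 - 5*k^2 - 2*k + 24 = (k - 4)*(k - 3)*(k + 2)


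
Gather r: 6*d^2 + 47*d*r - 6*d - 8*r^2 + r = 6*d^2 - 6*d - 8*r^2 + r*(47*d + 1)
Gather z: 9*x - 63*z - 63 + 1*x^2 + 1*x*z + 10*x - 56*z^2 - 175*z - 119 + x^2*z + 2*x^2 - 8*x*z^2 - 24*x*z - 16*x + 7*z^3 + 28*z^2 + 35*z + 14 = 3*x^2 + 3*x + 7*z^3 + z^2*(-8*x - 28) + z*(x^2 - 23*x - 203) - 168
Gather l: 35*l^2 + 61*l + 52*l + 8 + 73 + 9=35*l^2 + 113*l + 90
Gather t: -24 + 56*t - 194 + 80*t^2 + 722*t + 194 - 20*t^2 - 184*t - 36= 60*t^2 + 594*t - 60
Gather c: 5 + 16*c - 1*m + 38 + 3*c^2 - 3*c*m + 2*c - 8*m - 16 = 3*c^2 + c*(18 - 3*m) - 9*m + 27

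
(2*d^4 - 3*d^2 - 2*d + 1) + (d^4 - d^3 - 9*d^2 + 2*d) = 3*d^4 - d^3 - 12*d^2 + 1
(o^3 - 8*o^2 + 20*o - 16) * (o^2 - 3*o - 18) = o^5 - 11*o^4 + 26*o^3 + 68*o^2 - 312*o + 288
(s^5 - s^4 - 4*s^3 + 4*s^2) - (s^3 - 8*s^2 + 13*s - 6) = s^5 - s^4 - 5*s^3 + 12*s^2 - 13*s + 6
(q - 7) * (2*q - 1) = 2*q^2 - 15*q + 7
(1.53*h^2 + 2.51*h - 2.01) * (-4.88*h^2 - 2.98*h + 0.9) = -7.4664*h^4 - 16.8082*h^3 + 3.706*h^2 + 8.2488*h - 1.809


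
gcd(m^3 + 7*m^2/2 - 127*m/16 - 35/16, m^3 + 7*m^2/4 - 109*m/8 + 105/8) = m^2 + 13*m/4 - 35/4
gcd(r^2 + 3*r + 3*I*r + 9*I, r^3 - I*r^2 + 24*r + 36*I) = r + 3*I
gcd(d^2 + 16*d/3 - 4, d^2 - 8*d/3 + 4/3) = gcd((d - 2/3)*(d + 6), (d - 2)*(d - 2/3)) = d - 2/3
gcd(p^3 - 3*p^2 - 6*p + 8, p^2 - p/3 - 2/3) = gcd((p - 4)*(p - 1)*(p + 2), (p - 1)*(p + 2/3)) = p - 1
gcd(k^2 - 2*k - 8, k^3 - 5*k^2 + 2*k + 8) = k - 4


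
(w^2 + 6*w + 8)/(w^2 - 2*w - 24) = (w + 2)/(w - 6)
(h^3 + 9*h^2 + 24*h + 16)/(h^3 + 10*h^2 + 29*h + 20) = (h + 4)/(h + 5)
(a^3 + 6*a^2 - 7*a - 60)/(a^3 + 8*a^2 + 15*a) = (a^2 + a - 12)/(a*(a + 3))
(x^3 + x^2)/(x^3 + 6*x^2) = (x + 1)/(x + 6)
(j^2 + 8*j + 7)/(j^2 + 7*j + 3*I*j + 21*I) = (j + 1)/(j + 3*I)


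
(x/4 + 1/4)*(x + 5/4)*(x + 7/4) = x^3/4 + x^2 + 83*x/64 + 35/64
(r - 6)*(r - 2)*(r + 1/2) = r^3 - 15*r^2/2 + 8*r + 6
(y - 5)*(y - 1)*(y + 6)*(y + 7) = y^4 + 7*y^3 - 31*y^2 - 187*y + 210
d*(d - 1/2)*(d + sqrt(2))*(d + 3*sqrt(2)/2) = d^4 - d^3/2 + 5*sqrt(2)*d^3/2 - 5*sqrt(2)*d^2/4 + 3*d^2 - 3*d/2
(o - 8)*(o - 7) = o^2 - 15*o + 56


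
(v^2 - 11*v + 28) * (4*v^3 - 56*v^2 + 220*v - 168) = 4*v^5 - 100*v^4 + 948*v^3 - 4156*v^2 + 8008*v - 4704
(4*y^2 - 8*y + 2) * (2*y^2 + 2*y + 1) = 8*y^4 - 8*y^3 - 8*y^2 - 4*y + 2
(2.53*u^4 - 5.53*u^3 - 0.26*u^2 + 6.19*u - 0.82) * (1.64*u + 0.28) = 4.1492*u^5 - 8.3608*u^4 - 1.9748*u^3 + 10.0788*u^2 + 0.388400000000001*u - 0.2296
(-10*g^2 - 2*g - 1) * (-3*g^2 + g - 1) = 30*g^4 - 4*g^3 + 11*g^2 + g + 1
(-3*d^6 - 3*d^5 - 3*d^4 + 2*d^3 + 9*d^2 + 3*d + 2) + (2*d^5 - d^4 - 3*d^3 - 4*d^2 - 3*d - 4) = -3*d^6 - d^5 - 4*d^4 - d^3 + 5*d^2 - 2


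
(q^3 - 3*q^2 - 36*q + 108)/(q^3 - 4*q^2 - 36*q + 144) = (q - 3)/(q - 4)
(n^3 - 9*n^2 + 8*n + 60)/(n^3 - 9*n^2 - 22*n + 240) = (n^2 - 3*n - 10)/(n^2 - 3*n - 40)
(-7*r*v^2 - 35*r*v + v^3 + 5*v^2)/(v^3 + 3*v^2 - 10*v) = (-7*r + v)/(v - 2)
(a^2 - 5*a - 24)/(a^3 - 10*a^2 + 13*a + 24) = (a + 3)/(a^2 - 2*a - 3)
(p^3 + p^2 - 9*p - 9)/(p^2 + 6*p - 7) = (p^3 + p^2 - 9*p - 9)/(p^2 + 6*p - 7)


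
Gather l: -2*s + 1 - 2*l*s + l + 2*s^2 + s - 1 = l*(1 - 2*s) + 2*s^2 - s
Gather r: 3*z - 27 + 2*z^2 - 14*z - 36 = 2*z^2 - 11*z - 63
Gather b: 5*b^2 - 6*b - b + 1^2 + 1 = 5*b^2 - 7*b + 2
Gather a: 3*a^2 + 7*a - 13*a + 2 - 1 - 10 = 3*a^2 - 6*a - 9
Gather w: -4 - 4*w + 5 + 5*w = w + 1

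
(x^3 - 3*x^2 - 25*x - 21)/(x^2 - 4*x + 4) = (x^3 - 3*x^2 - 25*x - 21)/(x^2 - 4*x + 4)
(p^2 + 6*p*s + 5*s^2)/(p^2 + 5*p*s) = (p + s)/p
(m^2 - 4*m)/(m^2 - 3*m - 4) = m/(m + 1)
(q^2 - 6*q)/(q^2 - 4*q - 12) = q/(q + 2)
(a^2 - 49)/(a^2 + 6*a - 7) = (a - 7)/(a - 1)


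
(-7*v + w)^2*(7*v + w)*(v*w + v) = 343*v^4*w + 343*v^4 - 49*v^3*w^2 - 49*v^3*w - 7*v^2*w^3 - 7*v^2*w^2 + v*w^4 + v*w^3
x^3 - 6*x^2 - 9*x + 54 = (x - 6)*(x - 3)*(x + 3)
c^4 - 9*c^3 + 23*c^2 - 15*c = c*(c - 5)*(c - 3)*(c - 1)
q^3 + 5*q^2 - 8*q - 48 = (q - 3)*(q + 4)^2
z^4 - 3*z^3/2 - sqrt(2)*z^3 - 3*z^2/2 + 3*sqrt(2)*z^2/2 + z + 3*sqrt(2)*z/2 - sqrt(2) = (z - 2)*(z - 1/2)*(z + 1)*(z - sqrt(2))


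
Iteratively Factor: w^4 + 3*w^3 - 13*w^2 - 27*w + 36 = (w - 3)*(w^3 + 6*w^2 + 5*w - 12) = (w - 3)*(w + 4)*(w^2 + 2*w - 3) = (w - 3)*(w + 3)*(w + 4)*(w - 1)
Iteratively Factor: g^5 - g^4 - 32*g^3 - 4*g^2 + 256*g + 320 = (g - 4)*(g^4 + 3*g^3 - 20*g^2 - 84*g - 80) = (g - 4)*(g + 4)*(g^3 - g^2 - 16*g - 20) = (g - 4)*(g + 2)*(g + 4)*(g^2 - 3*g - 10) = (g - 4)*(g + 2)^2*(g + 4)*(g - 5)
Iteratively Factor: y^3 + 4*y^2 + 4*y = (y)*(y^2 + 4*y + 4) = y*(y + 2)*(y + 2)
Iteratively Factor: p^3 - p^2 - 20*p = (p)*(p^2 - p - 20) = p*(p - 5)*(p + 4)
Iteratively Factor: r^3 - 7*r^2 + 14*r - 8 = (r - 2)*(r^2 - 5*r + 4) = (r - 2)*(r - 1)*(r - 4)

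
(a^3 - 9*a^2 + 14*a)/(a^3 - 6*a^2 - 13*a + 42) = a/(a + 3)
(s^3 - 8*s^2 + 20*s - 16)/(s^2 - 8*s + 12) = (s^2 - 6*s + 8)/(s - 6)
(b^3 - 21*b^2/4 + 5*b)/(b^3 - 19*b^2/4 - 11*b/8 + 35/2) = 2*b*(4*b - 5)/(8*b^2 - 6*b - 35)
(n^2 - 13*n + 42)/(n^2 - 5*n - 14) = (n - 6)/(n + 2)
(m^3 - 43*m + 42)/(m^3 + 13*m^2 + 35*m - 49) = (m - 6)/(m + 7)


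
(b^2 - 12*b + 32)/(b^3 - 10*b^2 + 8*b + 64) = 1/(b + 2)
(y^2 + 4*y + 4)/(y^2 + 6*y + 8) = (y + 2)/(y + 4)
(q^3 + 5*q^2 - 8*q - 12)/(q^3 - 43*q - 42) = (q - 2)/(q - 7)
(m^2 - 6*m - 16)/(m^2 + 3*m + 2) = (m - 8)/(m + 1)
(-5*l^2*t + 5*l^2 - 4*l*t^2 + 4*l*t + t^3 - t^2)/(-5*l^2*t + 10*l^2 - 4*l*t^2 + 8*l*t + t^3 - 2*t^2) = (t - 1)/(t - 2)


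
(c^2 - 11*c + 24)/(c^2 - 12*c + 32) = (c - 3)/(c - 4)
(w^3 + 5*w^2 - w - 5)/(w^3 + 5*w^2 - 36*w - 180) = (w^2 - 1)/(w^2 - 36)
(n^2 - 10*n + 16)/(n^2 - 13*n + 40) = (n - 2)/(n - 5)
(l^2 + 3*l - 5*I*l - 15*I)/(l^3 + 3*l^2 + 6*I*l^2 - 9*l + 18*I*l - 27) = (l - 5*I)/(l^2 + 6*I*l - 9)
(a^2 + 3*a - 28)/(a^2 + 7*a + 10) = (a^2 + 3*a - 28)/(a^2 + 7*a + 10)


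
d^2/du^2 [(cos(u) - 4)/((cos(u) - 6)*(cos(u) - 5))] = (5*(1 - cos(u)^2)^2 - cos(u)^5 + 50*cos(u)^3 - 340*cos(u)^2 + 504*cos(u) - 73)/((cos(u) - 6)^3*(cos(u) - 5)^3)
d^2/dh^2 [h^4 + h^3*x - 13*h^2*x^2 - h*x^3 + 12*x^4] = 12*h^2 + 6*h*x - 26*x^2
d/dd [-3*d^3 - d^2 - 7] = d*(-9*d - 2)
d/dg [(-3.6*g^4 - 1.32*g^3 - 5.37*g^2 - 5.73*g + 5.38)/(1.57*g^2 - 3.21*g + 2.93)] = (-11.304*g^5 + 32.5956*g^4 - 33.7176*g^3 + 14.631*g^2 - 48.3614*g + 0.480899999999998)/(2.4649*g^4 - 10.0794*g^3 + 19.5043*g^2 - 18.8106*g + 8.5849)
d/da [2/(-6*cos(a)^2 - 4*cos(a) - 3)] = -8*(3*cos(a) + 1)*sin(a)/(6*cos(a)^2 + 4*cos(a) + 3)^2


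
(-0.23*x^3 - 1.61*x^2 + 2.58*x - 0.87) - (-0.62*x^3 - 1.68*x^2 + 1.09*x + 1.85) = 0.39*x^3 + 0.0699999999999998*x^2 + 1.49*x - 2.72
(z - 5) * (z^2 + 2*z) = z^3 - 3*z^2 - 10*z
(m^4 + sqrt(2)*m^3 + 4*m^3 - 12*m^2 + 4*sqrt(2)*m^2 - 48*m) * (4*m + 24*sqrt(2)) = 4*m^5 + 16*m^4 + 28*sqrt(2)*m^4 + 112*sqrt(2)*m^3 - 288*sqrt(2)*m^2 - 1152*sqrt(2)*m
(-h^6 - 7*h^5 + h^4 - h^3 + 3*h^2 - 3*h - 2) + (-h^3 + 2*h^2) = -h^6 - 7*h^5 + h^4 - 2*h^3 + 5*h^2 - 3*h - 2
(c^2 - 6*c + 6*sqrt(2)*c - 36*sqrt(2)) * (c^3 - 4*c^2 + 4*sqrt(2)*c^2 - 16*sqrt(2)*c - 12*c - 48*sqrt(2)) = c^5 - 10*c^4 + 10*sqrt(2)*c^4 - 100*sqrt(2)*c^3 + 60*c^3 - 408*c^2 + 120*sqrt(2)*c^2 + 576*c + 720*sqrt(2)*c + 3456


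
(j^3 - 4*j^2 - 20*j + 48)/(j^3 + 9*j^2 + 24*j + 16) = (j^2 - 8*j + 12)/(j^2 + 5*j + 4)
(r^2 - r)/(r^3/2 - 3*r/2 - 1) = 2*r*(1 - r)/(-r^3 + 3*r + 2)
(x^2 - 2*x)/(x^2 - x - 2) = x/(x + 1)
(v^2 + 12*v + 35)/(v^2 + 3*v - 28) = (v + 5)/(v - 4)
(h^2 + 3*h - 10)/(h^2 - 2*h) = (h + 5)/h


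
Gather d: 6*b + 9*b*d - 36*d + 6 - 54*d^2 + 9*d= 6*b - 54*d^2 + d*(9*b - 27) + 6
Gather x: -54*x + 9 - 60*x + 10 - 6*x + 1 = 20 - 120*x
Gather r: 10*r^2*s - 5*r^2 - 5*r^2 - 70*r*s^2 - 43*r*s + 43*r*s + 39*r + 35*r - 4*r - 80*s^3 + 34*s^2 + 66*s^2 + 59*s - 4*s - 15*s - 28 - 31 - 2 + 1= r^2*(10*s - 10) + r*(70 - 70*s^2) - 80*s^3 + 100*s^2 + 40*s - 60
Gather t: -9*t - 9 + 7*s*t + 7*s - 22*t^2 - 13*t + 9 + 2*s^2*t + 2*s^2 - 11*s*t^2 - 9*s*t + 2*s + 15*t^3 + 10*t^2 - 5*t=2*s^2 + 9*s + 15*t^3 + t^2*(-11*s - 12) + t*(2*s^2 - 2*s - 27)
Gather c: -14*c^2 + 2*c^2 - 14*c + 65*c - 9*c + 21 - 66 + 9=-12*c^2 + 42*c - 36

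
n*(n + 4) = n^2 + 4*n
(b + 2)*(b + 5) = b^2 + 7*b + 10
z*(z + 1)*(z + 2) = z^3 + 3*z^2 + 2*z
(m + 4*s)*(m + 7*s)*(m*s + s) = m^3*s + 11*m^2*s^2 + m^2*s + 28*m*s^3 + 11*m*s^2 + 28*s^3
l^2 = l^2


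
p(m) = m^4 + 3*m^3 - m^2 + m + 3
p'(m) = 4*m^3 + 9*m^2 - 2*m + 1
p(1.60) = 20.88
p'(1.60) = 37.22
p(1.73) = 26.23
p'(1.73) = 45.19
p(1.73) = 26.23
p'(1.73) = 45.19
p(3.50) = 272.94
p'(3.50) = 275.75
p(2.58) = 94.75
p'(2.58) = 124.44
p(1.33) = 12.75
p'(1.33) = 23.67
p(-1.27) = -3.43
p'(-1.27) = 9.86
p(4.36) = 598.36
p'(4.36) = 494.89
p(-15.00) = 40263.00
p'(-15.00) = -11444.00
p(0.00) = 3.00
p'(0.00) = 1.00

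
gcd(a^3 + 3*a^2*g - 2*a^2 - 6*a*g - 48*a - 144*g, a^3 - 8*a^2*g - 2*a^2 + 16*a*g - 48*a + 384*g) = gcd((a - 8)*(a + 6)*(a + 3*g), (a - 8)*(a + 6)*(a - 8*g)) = a^2 - 2*a - 48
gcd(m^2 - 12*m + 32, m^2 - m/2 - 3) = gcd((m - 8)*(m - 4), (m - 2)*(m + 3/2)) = 1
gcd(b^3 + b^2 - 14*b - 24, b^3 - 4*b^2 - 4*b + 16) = b^2 - 2*b - 8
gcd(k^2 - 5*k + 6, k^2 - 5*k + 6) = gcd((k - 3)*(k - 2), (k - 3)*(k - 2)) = k^2 - 5*k + 6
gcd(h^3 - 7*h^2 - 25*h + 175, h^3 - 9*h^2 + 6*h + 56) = h - 7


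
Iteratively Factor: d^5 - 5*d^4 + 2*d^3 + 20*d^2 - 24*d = (d - 3)*(d^4 - 2*d^3 - 4*d^2 + 8*d) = d*(d - 3)*(d^3 - 2*d^2 - 4*d + 8) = d*(d - 3)*(d - 2)*(d^2 - 4) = d*(d - 3)*(d - 2)*(d + 2)*(d - 2)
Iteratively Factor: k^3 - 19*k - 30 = (k + 2)*(k^2 - 2*k - 15) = (k - 5)*(k + 2)*(k + 3)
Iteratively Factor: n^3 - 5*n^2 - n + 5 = (n - 5)*(n^2 - 1) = (n - 5)*(n + 1)*(n - 1)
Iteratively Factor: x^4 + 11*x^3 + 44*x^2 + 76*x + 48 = (x + 2)*(x^3 + 9*x^2 + 26*x + 24) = (x + 2)^2*(x^2 + 7*x + 12) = (x + 2)^2*(x + 4)*(x + 3)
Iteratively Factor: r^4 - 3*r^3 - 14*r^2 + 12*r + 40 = (r - 2)*(r^3 - r^2 - 16*r - 20) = (r - 5)*(r - 2)*(r^2 + 4*r + 4) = (r - 5)*(r - 2)*(r + 2)*(r + 2)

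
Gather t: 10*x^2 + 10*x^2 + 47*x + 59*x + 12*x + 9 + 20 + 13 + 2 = 20*x^2 + 118*x + 44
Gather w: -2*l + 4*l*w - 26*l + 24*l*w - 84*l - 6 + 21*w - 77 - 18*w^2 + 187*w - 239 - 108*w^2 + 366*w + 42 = -112*l - 126*w^2 + w*(28*l + 574) - 280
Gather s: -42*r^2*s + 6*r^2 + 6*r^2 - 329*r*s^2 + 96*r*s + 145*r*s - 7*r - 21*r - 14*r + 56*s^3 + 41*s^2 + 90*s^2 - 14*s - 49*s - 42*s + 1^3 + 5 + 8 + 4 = 12*r^2 - 42*r + 56*s^3 + s^2*(131 - 329*r) + s*(-42*r^2 + 241*r - 105) + 18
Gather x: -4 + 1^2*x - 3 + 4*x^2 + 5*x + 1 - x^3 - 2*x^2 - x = -x^3 + 2*x^2 + 5*x - 6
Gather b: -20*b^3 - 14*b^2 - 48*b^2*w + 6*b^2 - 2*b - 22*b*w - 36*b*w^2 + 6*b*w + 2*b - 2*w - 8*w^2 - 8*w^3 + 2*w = -20*b^3 + b^2*(-48*w - 8) + b*(-36*w^2 - 16*w) - 8*w^3 - 8*w^2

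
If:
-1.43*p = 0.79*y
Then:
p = -0.552447552447552*y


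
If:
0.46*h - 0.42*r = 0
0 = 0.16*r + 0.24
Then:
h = -1.37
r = -1.50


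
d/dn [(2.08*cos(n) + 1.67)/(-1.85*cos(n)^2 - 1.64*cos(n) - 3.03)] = (-3.848*cos(n)^2 - 6.179*cos(n) + 3.5636)*sin(n)/(3.4225*cos(n)^4 + 6.068*cos(n)^3 + 13.9006*cos(n)^2 + 9.9384*cos(n) + 9.1809)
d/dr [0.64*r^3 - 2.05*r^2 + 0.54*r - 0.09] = 1.92*r^2 - 4.1*r + 0.54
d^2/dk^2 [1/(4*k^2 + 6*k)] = (-2*k*(2*k + 3) + (4*k + 3)^2)/(k^3*(2*k + 3)^3)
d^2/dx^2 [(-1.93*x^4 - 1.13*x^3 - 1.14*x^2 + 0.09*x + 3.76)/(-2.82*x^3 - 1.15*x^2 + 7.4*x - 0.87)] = (96.4576219999997*x^6 + 10.234572*x^5 + 394.612098*x^4 - 296.155604*x^3 + 410.632896*x^2 + 253.006356*x - 403.704548)/(22.425768*x^9 + 27.43578*x^8 - 165.35493*x^7 - 121.712561*x^6 + 450.83856*x^5 + 83.442765*x^4 - 443.242826*x^3 + 145.534905*x^2 - 16.80318*x + 0.658503)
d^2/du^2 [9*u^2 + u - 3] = 18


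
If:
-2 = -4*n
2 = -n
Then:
No Solution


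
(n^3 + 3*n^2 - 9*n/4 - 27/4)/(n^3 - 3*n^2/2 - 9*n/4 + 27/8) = 2*(n + 3)/(2*n - 3)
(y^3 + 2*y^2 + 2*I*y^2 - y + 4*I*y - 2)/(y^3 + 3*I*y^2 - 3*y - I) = (y + 2)/(y + I)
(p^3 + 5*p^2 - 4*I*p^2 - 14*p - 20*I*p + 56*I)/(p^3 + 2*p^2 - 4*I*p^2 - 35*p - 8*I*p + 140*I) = (p - 2)/(p - 5)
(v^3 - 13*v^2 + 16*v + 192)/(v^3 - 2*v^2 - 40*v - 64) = (v^2 - 5*v - 24)/(v^2 + 6*v + 8)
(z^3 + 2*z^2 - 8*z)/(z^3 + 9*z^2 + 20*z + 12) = z*(z^2 + 2*z - 8)/(z^3 + 9*z^2 + 20*z + 12)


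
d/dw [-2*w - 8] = -2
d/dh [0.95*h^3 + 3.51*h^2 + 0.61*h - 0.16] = 2.85*h^2 + 7.02*h + 0.61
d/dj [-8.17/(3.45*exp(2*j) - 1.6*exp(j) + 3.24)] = (56.373*exp(j) - 13.072)*exp(j)/(3.45*exp(2*j) - 1.6*exp(j) + 3.24)^2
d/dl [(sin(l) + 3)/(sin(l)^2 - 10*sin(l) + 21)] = (-6*sin(l) + cos(l)^2 + 50)*cos(l)/(sin(l)^2 - 10*sin(l) + 21)^2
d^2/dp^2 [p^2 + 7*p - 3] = 2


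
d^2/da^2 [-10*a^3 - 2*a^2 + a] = -60*a - 4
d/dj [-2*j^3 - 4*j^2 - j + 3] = -6*j^2 - 8*j - 1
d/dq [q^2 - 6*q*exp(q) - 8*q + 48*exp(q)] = -6*q*exp(q) + 2*q + 42*exp(q) - 8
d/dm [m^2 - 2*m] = 2*m - 2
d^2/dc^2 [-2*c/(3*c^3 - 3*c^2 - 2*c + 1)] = 4*(-c*(-9*c^2 + 6*c + 2)^2 + (9*c^2 + 3*c*(3*c - 1) - 6*c - 2)*(3*c^3 - 3*c^2 - 2*c + 1))/(3*c^3 - 3*c^2 - 2*c + 1)^3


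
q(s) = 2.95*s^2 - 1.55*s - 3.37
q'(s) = 5.9*s - 1.55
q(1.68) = 2.35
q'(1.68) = 8.36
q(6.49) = 110.82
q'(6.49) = 36.74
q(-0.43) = -2.16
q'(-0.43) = -4.09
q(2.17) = 7.16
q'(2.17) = 11.25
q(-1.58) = 6.44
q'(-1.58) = -10.87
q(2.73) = 14.38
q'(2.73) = 14.56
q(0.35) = -3.55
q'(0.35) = 0.52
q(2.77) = 14.97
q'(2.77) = 14.79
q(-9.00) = 249.53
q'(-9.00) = -54.65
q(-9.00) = 249.53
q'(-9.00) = -54.65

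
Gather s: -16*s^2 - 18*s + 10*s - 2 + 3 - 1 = -16*s^2 - 8*s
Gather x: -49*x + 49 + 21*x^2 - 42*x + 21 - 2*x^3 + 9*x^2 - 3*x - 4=-2*x^3 + 30*x^2 - 94*x + 66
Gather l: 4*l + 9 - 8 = 4*l + 1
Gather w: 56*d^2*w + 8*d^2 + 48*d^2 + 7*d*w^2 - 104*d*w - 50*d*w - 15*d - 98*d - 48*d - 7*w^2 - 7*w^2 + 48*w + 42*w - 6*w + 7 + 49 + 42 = 56*d^2 - 161*d + w^2*(7*d - 14) + w*(56*d^2 - 154*d + 84) + 98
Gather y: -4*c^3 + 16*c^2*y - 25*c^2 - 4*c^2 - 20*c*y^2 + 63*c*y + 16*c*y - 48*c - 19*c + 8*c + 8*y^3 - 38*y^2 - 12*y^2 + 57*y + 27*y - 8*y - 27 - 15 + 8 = -4*c^3 - 29*c^2 - 59*c + 8*y^3 + y^2*(-20*c - 50) + y*(16*c^2 + 79*c + 76) - 34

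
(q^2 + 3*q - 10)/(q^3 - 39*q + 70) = (q + 5)/(q^2 + 2*q - 35)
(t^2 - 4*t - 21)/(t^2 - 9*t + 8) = (t^2 - 4*t - 21)/(t^2 - 9*t + 8)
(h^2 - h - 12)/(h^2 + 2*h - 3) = (h - 4)/(h - 1)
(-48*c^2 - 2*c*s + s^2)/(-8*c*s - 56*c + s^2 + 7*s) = (6*c + s)/(s + 7)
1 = 1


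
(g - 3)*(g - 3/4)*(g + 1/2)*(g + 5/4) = g^4 - 2*g^3 - 59*g^2/16 + 51*g/32 + 45/32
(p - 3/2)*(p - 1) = p^2 - 5*p/2 + 3/2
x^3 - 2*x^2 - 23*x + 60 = (x - 4)*(x - 3)*(x + 5)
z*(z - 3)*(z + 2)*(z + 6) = z^4 + 5*z^3 - 12*z^2 - 36*z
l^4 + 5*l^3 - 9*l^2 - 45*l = l*(l - 3)*(l + 3)*(l + 5)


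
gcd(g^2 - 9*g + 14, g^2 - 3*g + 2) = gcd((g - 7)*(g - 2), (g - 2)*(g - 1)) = g - 2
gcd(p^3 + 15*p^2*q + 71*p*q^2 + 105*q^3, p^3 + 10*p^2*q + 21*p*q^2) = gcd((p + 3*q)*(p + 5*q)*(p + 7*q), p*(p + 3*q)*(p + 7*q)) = p^2 + 10*p*q + 21*q^2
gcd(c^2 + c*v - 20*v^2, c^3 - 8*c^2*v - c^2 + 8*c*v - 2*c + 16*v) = 1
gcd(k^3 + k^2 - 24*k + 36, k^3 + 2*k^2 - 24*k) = k + 6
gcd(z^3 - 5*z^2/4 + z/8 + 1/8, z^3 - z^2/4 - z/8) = z^2 - z/4 - 1/8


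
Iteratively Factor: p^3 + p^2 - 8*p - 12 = (p - 3)*(p^2 + 4*p + 4) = (p - 3)*(p + 2)*(p + 2)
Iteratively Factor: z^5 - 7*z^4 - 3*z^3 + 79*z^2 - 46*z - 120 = (z + 3)*(z^4 - 10*z^3 + 27*z^2 - 2*z - 40) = (z - 2)*(z + 3)*(z^3 - 8*z^2 + 11*z + 20) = (z - 5)*(z - 2)*(z + 3)*(z^2 - 3*z - 4) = (z - 5)*(z - 4)*(z - 2)*(z + 3)*(z + 1)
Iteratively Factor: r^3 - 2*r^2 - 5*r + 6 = (r - 1)*(r^2 - r - 6) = (r - 1)*(r + 2)*(r - 3)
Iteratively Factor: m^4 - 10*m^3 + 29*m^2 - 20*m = (m)*(m^3 - 10*m^2 + 29*m - 20) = m*(m - 1)*(m^2 - 9*m + 20) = m*(m - 4)*(m - 1)*(m - 5)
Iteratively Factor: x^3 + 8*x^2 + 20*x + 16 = (x + 2)*(x^2 + 6*x + 8) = (x + 2)*(x + 4)*(x + 2)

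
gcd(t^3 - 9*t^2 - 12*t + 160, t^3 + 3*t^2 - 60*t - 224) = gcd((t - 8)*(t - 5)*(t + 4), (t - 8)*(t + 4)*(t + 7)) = t^2 - 4*t - 32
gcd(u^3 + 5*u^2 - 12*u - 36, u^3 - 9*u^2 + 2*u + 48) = u^2 - u - 6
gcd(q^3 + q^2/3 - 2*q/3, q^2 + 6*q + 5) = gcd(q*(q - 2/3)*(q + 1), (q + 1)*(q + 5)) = q + 1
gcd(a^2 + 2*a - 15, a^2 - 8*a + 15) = a - 3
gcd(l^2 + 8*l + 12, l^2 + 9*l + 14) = l + 2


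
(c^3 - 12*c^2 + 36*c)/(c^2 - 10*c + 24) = c*(c - 6)/(c - 4)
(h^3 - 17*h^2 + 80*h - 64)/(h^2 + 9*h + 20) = (h^3 - 17*h^2 + 80*h - 64)/(h^2 + 9*h + 20)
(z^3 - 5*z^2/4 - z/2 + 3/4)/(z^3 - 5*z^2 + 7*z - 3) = (z + 3/4)/(z - 3)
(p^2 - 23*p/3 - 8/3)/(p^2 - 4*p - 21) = (-3*p^2 + 23*p + 8)/(3*(-p^2 + 4*p + 21))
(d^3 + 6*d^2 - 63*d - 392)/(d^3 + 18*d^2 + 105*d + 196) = (d - 8)/(d + 4)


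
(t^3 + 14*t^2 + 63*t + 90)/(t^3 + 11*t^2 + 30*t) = (t + 3)/t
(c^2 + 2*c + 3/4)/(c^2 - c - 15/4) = (2*c + 1)/(2*c - 5)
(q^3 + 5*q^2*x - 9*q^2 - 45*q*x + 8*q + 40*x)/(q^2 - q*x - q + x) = (-q^2 - 5*q*x + 8*q + 40*x)/(-q + x)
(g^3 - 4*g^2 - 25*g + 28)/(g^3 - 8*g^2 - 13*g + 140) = (g - 1)/(g - 5)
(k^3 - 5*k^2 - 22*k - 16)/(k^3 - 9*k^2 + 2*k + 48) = (k + 1)/(k - 3)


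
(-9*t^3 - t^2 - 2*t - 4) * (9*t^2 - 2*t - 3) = -81*t^5 + 9*t^4 + 11*t^3 - 29*t^2 + 14*t + 12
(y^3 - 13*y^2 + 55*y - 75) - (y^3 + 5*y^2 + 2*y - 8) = -18*y^2 + 53*y - 67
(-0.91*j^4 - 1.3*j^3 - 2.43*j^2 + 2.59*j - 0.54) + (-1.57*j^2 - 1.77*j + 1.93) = -0.91*j^4 - 1.3*j^3 - 4.0*j^2 + 0.82*j + 1.39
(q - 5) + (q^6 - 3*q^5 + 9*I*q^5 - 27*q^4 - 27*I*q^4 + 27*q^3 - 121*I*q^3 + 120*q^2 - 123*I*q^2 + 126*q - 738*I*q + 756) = q^6 - 3*q^5 + 9*I*q^5 - 27*q^4 - 27*I*q^4 + 27*q^3 - 121*I*q^3 + 120*q^2 - 123*I*q^2 + 127*q - 738*I*q + 751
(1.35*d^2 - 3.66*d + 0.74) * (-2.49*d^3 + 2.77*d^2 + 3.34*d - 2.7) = -3.3615*d^5 + 12.8529*d^4 - 7.4718*d^3 - 13.8196*d^2 + 12.3536*d - 1.998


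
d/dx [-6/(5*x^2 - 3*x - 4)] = 6*(10*x - 3)/(-5*x^2 + 3*x + 4)^2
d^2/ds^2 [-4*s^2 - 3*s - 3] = -8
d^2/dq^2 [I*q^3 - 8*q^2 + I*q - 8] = 6*I*q - 16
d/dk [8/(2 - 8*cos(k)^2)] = -32*sin(k)*cos(k)/(4*cos(k)^2 - 1)^2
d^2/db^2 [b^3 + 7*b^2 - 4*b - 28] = 6*b + 14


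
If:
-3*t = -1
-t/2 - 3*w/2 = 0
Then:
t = 1/3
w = -1/9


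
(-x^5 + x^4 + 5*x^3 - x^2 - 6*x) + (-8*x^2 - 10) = -x^5 + x^4 + 5*x^3 - 9*x^2 - 6*x - 10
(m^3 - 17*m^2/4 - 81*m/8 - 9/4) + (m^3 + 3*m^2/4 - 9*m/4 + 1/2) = 2*m^3 - 7*m^2/2 - 99*m/8 - 7/4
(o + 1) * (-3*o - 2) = -3*o^2 - 5*o - 2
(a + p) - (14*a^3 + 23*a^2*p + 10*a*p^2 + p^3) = -14*a^3 - 23*a^2*p - 10*a*p^2 + a - p^3 + p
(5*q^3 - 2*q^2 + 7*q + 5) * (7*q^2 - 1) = 35*q^5 - 14*q^4 + 44*q^3 + 37*q^2 - 7*q - 5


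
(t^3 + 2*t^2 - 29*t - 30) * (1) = t^3 + 2*t^2 - 29*t - 30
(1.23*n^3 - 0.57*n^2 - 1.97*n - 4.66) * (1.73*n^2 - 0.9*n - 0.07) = 2.1279*n^5 - 2.0931*n^4 - 2.9812*n^3 - 6.2489*n^2 + 4.3319*n + 0.3262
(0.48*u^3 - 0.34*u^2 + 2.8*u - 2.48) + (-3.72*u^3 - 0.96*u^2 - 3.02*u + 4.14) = -3.24*u^3 - 1.3*u^2 - 0.22*u + 1.66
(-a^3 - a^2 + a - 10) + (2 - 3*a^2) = -a^3 - 4*a^2 + a - 8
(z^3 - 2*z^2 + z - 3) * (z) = z^4 - 2*z^3 + z^2 - 3*z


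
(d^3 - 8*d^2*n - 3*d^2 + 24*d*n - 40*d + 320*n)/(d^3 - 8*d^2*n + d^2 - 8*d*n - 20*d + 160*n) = (d - 8)/(d - 4)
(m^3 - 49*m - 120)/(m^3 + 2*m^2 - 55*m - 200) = (m + 3)/(m + 5)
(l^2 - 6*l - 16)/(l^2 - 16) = (l^2 - 6*l - 16)/(l^2 - 16)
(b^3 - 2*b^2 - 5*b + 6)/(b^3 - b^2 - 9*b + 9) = (b + 2)/(b + 3)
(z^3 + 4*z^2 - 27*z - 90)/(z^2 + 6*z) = z - 2 - 15/z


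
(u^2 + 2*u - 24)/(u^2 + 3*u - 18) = (u - 4)/(u - 3)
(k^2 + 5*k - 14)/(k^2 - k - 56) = (k - 2)/(k - 8)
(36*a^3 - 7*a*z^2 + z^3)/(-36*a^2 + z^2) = (-6*a^2 - a*z + z^2)/(6*a + z)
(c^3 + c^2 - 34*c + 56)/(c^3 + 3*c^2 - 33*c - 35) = (c^2 - 6*c + 8)/(c^2 - 4*c - 5)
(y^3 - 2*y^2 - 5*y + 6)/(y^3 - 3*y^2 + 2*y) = (y^2 - y - 6)/(y*(y - 2))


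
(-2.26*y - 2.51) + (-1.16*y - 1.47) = -3.42*y - 3.98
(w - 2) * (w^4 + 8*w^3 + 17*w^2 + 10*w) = w^5 + 6*w^4 + w^3 - 24*w^2 - 20*w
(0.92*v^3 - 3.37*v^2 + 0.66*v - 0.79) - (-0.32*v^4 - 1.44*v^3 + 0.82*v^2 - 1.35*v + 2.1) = 0.32*v^4 + 2.36*v^3 - 4.19*v^2 + 2.01*v - 2.89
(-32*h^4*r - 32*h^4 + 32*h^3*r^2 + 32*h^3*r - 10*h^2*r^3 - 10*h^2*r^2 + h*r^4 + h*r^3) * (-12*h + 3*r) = 384*h^5*r + 384*h^5 - 480*h^4*r^2 - 480*h^4*r + 216*h^3*r^3 + 216*h^3*r^2 - 42*h^2*r^4 - 42*h^2*r^3 + 3*h*r^5 + 3*h*r^4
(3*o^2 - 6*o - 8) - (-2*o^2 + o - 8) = 5*o^2 - 7*o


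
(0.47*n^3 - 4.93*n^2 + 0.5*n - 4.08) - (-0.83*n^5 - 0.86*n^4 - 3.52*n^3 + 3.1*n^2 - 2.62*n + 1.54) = 0.83*n^5 + 0.86*n^4 + 3.99*n^3 - 8.03*n^2 + 3.12*n - 5.62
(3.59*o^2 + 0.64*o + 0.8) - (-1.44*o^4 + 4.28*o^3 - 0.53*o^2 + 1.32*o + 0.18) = 1.44*o^4 - 4.28*o^3 + 4.12*o^2 - 0.68*o + 0.62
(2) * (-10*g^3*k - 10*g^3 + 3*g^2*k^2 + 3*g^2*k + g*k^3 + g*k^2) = -20*g^3*k - 20*g^3 + 6*g^2*k^2 + 6*g^2*k + 2*g*k^3 + 2*g*k^2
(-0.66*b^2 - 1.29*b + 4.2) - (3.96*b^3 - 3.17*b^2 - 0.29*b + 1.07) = -3.96*b^3 + 2.51*b^2 - 1.0*b + 3.13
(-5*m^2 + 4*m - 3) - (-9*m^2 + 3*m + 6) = 4*m^2 + m - 9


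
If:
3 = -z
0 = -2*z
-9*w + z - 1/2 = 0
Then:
No Solution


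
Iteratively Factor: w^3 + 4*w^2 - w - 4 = (w + 1)*(w^2 + 3*w - 4) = (w - 1)*(w + 1)*(w + 4)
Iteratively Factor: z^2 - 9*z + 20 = (z - 4)*(z - 5)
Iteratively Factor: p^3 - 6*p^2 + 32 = (p - 4)*(p^2 - 2*p - 8) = (p - 4)^2*(p + 2)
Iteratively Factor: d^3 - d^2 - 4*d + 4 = (d + 2)*(d^2 - 3*d + 2) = (d - 2)*(d + 2)*(d - 1)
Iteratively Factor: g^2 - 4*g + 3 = (g - 3)*(g - 1)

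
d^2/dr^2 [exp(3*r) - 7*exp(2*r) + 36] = (9*exp(r) - 28)*exp(2*r)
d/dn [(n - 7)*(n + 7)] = 2*n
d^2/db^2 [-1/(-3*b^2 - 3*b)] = 2*(-b*(b + 1) + (2*b + 1)^2)/(3*b^3*(b + 1)^3)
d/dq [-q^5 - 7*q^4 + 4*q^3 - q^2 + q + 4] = -5*q^4 - 28*q^3 + 12*q^2 - 2*q + 1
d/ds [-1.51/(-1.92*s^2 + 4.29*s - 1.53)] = (6.4779 - 5.7984*s)/(1.92*s^2 - 4.29*s + 1.53)^2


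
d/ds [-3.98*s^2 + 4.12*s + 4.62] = 4.12 - 7.96*s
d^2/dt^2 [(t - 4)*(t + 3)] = 2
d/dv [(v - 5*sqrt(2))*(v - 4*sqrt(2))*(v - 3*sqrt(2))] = 3*v^2 - 24*sqrt(2)*v + 94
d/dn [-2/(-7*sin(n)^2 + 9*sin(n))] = 2*(9 - 14*sin(n))*cos(n)/((7*sin(n) - 9)^2*sin(n)^2)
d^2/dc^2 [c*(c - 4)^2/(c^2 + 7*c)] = 242/(c^3 + 21*c^2 + 147*c + 343)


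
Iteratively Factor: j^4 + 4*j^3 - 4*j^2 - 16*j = (j)*(j^3 + 4*j^2 - 4*j - 16) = j*(j - 2)*(j^2 + 6*j + 8) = j*(j - 2)*(j + 2)*(j + 4)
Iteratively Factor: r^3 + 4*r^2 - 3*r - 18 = (r + 3)*(r^2 + r - 6) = (r - 2)*(r + 3)*(r + 3)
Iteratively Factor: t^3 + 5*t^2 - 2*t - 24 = (t + 4)*(t^2 + t - 6) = (t + 3)*(t + 4)*(t - 2)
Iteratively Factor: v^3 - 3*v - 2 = (v + 1)*(v^2 - v - 2) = (v - 2)*(v + 1)*(v + 1)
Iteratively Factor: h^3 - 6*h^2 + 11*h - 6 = (h - 1)*(h^2 - 5*h + 6) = (h - 2)*(h - 1)*(h - 3)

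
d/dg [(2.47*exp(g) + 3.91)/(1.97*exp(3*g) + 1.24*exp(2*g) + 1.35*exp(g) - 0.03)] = (-(2.47*exp(g) + 3.91)*(5.91*exp(2*g) + 2.48*exp(g) + 1.35) + 4.8659*exp(3*g) + 3.0628*exp(2*g) + 3.3345*exp(g) - 0.0741)*exp(g)/(1.97*exp(3*g) + 1.24*exp(2*g) + 1.35*exp(g) - 0.03)^2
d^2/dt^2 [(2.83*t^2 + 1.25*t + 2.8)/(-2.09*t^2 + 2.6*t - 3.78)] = (-41.67669*t^3 + 60.761316*t^2 + 150.5427*t - 99.057224)/(9.129329*t^6 - 34.07118*t^5 + 91.919454*t^4 - 140.81912*t^3 + 166.246668*t^2 - 111.44952*t + 54.010152)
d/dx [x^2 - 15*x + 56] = 2*x - 15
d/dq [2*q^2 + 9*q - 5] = 4*q + 9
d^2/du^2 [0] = 0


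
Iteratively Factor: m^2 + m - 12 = (m - 3)*(m + 4)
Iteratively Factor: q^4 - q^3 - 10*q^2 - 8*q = (q + 1)*(q^3 - 2*q^2 - 8*q) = (q - 4)*(q + 1)*(q^2 + 2*q) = (q - 4)*(q + 1)*(q + 2)*(q)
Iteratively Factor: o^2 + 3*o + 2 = (o + 1)*(o + 2)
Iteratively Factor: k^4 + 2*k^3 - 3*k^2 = (k)*(k^3 + 2*k^2 - 3*k) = k*(k - 1)*(k^2 + 3*k) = k*(k - 1)*(k + 3)*(k)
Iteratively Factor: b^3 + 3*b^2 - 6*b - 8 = (b - 2)*(b^2 + 5*b + 4) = (b - 2)*(b + 4)*(b + 1)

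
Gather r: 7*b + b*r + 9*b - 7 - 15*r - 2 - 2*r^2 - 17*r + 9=16*b - 2*r^2 + r*(b - 32)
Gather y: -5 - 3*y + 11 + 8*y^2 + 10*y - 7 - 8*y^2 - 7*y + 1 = 0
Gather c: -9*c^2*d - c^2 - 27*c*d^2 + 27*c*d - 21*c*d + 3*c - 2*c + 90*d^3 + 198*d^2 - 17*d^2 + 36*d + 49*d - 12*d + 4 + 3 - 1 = c^2*(-9*d - 1) + c*(-27*d^2 + 6*d + 1) + 90*d^3 + 181*d^2 + 73*d + 6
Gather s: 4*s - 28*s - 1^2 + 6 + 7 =12 - 24*s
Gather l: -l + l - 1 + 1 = 0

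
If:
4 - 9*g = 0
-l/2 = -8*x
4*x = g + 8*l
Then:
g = 4/9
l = -16/279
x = -1/279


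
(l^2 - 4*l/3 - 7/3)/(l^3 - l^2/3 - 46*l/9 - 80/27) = 9*(-3*l^2 + 4*l + 7)/(-27*l^3 + 9*l^2 + 138*l + 80)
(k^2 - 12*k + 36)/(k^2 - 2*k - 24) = (k - 6)/(k + 4)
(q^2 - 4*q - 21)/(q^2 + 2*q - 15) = (q^2 - 4*q - 21)/(q^2 + 2*q - 15)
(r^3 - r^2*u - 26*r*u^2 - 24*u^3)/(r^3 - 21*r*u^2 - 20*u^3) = (r - 6*u)/(r - 5*u)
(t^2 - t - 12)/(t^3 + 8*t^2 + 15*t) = (t - 4)/(t*(t + 5))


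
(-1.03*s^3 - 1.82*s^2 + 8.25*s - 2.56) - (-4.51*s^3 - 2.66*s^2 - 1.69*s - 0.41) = 3.48*s^3 + 0.84*s^2 + 9.94*s - 2.15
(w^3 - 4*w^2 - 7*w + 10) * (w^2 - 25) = w^5 - 4*w^4 - 32*w^3 + 110*w^2 + 175*w - 250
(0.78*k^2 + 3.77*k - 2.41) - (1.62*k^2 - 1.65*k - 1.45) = -0.84*k^2 + 5.42*k - 0.96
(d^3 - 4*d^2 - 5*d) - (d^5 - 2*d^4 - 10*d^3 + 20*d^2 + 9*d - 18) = -d^5 + 2*d^4 + 11*d^3 - 24*d^2 - 14*d + 18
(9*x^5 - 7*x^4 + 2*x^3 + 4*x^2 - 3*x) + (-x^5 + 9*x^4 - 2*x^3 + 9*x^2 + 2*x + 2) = 8*x^5 + 2*x^4 + 13*x^2 - x + 2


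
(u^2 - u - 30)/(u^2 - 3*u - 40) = (u - 6)/(u - 8)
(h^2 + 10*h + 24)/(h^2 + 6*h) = (h + 4)/h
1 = 1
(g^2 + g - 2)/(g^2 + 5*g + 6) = (g - 1)/(g + 3)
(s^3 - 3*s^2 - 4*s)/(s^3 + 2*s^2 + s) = (s - 4)/(s + 1)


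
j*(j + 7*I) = j^2 + 7*I*j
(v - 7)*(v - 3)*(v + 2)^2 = v^4 - 6*v^3 - 15*v^2 + 44*v + 84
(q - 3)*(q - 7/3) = q^2 - 16*q/3 + 7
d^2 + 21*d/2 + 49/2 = (d + 7/2)*(d + 7)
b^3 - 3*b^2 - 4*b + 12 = (b - 3)*(b - 2)*(b + 2)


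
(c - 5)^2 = c^2 - 10*c + 25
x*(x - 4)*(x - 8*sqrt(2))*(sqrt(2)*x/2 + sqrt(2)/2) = sqrt(2)*x^4/2 - 8*x^3 - 3*sqrt(2)*x^3/2 - 2*sqrt(2)*x^2 + 24*x^2 + 32*x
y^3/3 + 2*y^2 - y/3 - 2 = (y/3 + 1/3)*(y - 1)*(y + 6)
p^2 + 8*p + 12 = (p + 2)*(p + 6)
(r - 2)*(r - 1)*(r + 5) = r^3 + 2*r^2 - 13*r + 10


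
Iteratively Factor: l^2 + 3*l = (l)*(l + 3)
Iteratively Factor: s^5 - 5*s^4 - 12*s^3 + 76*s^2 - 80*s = (s - 2)*(s^4 - 3*s^3 - 18*s^2 + 40*s) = s*(s - 2)*(s^3 - 3*s^2 - 18*s + 40) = s*(s - 2)*(s + 4)*(s^2 - 7*s + 10) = s*(s - 2)^2*(s + 4)*(s - 5)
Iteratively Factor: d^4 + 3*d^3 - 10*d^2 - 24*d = (d - 3)*(d^3 + 6*d^2 + 8*d) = (d - 3)*(d + 4)*(d^2 + 2*d) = (d - 3)*(d + 2)*(d + 4)*(d)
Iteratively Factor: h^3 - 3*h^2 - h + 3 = (h + 1)*(h^2 - 4*h + 3) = (h - 1)*(h + 1)*(h - 3)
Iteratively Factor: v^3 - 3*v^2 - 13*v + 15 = (v + 3)*(v^2 - 6*v + 5) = (v - 5)*(v + 3)*(v - 1)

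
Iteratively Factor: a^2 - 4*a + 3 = (a - 3)*(a - 1)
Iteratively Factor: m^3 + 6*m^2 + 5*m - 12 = (m + 3)*(m^2 + 3*m - 4) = (m - 1)*(m + 3)*(m + 4)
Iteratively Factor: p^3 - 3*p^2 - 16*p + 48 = (p - 3)*(p^2 - 16) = (p - 4)*(p - 3)*(p + 4)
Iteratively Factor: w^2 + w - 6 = (w + 3)*(w - 2)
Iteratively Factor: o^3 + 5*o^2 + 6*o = (o + 3)*(o^2 + 2*o) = (o + 2)*(o + 3)*(o)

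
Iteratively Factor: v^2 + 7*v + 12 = (v + 3)*(v + 4)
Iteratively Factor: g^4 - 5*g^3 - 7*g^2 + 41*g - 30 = (g - 5)*(g^3 - 7*g + 6) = (g - 5)*(g - 2)*(g^2 + 2*g - 3) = (g - 5)*(g - 2)*(g - 1)*(g + 3)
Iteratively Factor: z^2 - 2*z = (z)*(z - 2)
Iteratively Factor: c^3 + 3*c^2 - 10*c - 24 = (c + 2)*(c^2 + c - 12) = (c + 2)*(c + 4)*(c - 3)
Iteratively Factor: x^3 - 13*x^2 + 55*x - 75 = (x - 5)*(x^2 - 8*x + 15) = (x - 5)*(x - 3)*(x - 5)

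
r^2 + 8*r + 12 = (r + 2)*(r + 6)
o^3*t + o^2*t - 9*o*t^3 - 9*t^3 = (o - 3*t)*(o + 3*t)*(o*t + t)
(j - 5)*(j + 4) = j^2 - j - 20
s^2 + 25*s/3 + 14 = (s + 7/3)*(s + 6)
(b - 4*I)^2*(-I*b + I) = -I*b^3 - 8*b^2 + I*b^2 + 8*b + 16*I*b - 16*I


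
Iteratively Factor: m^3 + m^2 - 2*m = (m)*(m^2 + m - 2) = m*(m + 2)*(m - 1)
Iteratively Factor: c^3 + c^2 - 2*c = (c)*(c^2 + c - 2) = c*(c - 1)*(c + 2)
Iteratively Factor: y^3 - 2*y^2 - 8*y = (y - 4)*(y^2 + 2*y) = y*(y - 4)*(y + 2)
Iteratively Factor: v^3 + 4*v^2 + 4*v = (v + 2)*(v^2 + 2*v) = v*(v + 2)*(v + 2)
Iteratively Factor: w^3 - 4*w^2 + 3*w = (w)*(w^2 - 4*w + 3) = w*(w - 3)*(w - 1)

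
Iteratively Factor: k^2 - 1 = (k + 1)*(k - 1)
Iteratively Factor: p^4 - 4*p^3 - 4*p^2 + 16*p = (p)*(p^3 - 4*p^2 - 4*p + 16) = p*(p - 2)*(p^2 - 2*p - 8) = p*(p - 4)*(p - 2)*(p + 2)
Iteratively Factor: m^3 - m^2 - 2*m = (m - 2)*(m^2 + m) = (m - 2)*(m + 1)*(m)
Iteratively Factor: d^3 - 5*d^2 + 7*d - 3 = (d - 3)*(d^2 - 2*d + 1) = (d - 3)*(d - 1)*(d - 1)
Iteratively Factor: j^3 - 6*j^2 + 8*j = (j - 2)*(j^2 - 4*j) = j*(j - 2)*(j - 4)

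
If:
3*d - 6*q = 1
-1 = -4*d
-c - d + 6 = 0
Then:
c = 23/4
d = 1/4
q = -1/24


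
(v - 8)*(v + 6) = v^2 - 2*v - 48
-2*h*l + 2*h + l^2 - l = (-2*h + l)*(l - 1)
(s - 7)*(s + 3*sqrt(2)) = s^2 - 7*s + 3*sqrt(2)*s - 21*sqrt(2)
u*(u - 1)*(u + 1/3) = u^3 - 2*u^2/3 - u/3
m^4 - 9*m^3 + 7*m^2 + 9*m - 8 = (m - 8)*(m - 1)^2*(m + 1)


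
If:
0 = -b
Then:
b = 0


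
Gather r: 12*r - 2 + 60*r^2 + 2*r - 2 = 60*r^2 + 14*r - 4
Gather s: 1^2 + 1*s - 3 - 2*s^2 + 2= -2*s^2 + s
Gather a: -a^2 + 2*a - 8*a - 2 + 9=-a^2 - 6*a + 7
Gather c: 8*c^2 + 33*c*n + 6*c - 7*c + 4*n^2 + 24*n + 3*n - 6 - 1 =8*c^2 + c*(33*n - 1) + 4*n^2 + 27*n - 7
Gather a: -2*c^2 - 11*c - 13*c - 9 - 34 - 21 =-2*c^2 - 24*c - 64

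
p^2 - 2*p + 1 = (p - 1)^2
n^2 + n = n*(n + 1)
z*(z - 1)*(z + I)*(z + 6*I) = z^4 - z^3 + 7*I*z^3 - 6*z^2 - 7*I*z^2 + 6*z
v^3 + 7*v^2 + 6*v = v*(v + 1)*(v + 6)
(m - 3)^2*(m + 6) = m^3 - 27*m + 54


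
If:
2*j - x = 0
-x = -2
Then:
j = 1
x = 2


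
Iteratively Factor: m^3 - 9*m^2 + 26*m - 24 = (m - 3)*(m^2 - 6*m + 8) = (m - 3)*(m - 2)*(m - 4)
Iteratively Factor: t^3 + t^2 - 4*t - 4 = (t + 1)*(t^2 - 4) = (t - 2)*(t + 1)*(t + 2)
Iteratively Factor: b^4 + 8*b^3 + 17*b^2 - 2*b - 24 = (b + 4)*(b^3 + 4*b^2 + b - 6) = (b + 3)*(b + 4)*(b^2 + b - 2) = (b + 2)*(b + 3)*(b + 4)*(b - 1)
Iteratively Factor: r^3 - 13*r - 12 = (r + 3)*(r^2 - 3*r - 4) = (r - 4)*(r + 3)*(r + 1)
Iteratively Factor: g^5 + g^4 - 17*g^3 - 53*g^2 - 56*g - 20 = (g + 2)*(g^4 - g^3 - 15*g^2 - 23*g - 10) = (g - 5)*(g + 2)*(g^3 + 4*g^2 + 5*g + 2) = (g - 5)*(g + 1)*(g + 2)*(g^2 + 3*g + 2) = (g - 5)*(g + 1)*(g + 2)^2*(g + 1)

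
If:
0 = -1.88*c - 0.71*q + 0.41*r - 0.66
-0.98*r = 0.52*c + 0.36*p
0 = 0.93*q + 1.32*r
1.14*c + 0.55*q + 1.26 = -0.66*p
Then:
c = 0.02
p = -1.36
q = -0.70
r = 0.49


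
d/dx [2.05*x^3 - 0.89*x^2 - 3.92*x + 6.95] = 6.15*x^2 - 1.78*x - 3.92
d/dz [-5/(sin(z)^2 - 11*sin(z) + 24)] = 5*(2*sin(z) - 11)*cos(z)/(sin(z)^2 - 11*sin(z) + 24)^2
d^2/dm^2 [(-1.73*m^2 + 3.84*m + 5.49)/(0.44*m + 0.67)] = -1.69153/(0.085184*m^3 + 0.389136*m^2 + 0.592548*m + 0.300763)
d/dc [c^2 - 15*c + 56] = 2*c - 15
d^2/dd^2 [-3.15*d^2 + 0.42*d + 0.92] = -6.30000000000000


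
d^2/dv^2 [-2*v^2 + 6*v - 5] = -4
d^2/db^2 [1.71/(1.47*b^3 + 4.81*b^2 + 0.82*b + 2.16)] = (-(15.0822*b + 16.4502)*(1.47*b^3 + 4.81*b^2 + 0.82*b + 2.16) + 1.71*(4.41*b^2 + 9.62*b + 0.82)*(8.82*b^2 + 19.24*b + 1.64))/(1.47*b^3 + 4.81*b^2 + 0.82*b + 2.16)^3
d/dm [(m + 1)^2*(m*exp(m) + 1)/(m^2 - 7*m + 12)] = (m + 1)*(-(m + 1)*(2*m - 7)*(m*exp(m) + 1) + (m^2 - 7*m + 12)*(2*m*exp(m) + (m + 1)^2*exp(m) + 2))/(m^2 - 7*m + 12)^2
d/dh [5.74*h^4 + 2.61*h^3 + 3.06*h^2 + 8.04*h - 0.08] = 22.96*h^3 + 7.83*h^2 + 6.12*h + 8.04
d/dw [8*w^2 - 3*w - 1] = 16*w - 3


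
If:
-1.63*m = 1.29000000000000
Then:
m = -0.79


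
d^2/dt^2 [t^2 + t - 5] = 2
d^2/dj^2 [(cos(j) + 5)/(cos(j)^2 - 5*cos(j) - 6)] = (9*sin(j)^4*cos(j) + 25*sin(j)^4 - 235*sin(j)^2 - 125*cos(j)/4 - 33*cos(3*j)/4 - cos(5*j)/2 - 40)/(sin(j)^2 + 5*cos(j) + 5)^3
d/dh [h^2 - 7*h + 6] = 2*h - 7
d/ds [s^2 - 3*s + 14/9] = 2*s - 3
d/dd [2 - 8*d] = -8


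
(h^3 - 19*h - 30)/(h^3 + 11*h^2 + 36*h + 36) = (h - 5)/(h + 6)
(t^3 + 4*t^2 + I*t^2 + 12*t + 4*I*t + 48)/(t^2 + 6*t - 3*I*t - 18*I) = (t^2 + 4*t*(1 + I) + 16*I)/(t + 6)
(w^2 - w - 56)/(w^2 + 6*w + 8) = (w^2 - w - 56)/(w^2 + 6*w + 8)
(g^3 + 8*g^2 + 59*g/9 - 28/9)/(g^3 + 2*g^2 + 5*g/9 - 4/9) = (g + 7)/(g + 1)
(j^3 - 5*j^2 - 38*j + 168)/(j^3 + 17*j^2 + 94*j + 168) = (j^2 - 11*j + 28)/(j^2 + 11*j + 28)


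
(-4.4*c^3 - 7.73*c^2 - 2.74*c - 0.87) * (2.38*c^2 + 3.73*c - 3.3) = -10.472*c^5 - 34.8094*c^4 - 20.8341*c^3 + 13.2182*c^2 + 5.7969*c + 2.871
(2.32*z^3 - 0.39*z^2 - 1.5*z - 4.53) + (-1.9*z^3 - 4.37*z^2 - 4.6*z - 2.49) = 0.42*z^3 - 4.76*z^2 - 6.1*z - 7.02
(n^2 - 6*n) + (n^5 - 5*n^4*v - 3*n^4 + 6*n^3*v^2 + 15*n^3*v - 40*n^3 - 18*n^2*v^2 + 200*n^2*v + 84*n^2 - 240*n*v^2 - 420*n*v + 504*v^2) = n^5 - 5*n^4*v - 3*n^4 + 6*n^3*v^2 + 15*n^3*v - 40*n^3 - 18*n^2*v^2 + 200*n^2*v + 85*n^2 - 240*n*v^2 - 420*n*v - 6*n + 504*v^2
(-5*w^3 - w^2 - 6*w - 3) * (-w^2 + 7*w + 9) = 5*w^5 - 34*w^4 - 46*w^3 - 48*w^2 - 75*w - 27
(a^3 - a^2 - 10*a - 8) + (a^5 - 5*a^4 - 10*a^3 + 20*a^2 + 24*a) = a^5 - 5*a^4 - 9*a^3 + 19*a^2 + 14*a - 8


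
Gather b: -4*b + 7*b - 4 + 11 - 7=3*b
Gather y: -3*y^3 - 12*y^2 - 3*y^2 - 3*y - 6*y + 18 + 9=-3*y^3 - 15*y^2 - 9*y + 27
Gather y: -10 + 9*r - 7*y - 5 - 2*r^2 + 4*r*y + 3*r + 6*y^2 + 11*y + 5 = -2*r^2 + 12*r + 6*y^2 + y*(4*r + 4) - 10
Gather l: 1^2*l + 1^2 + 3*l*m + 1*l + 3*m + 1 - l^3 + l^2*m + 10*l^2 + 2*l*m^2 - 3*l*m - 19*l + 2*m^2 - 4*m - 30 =-l^3 + l^2*(m + 10) + l*(2*m^2 - 17) + 2*m^2 - m - 28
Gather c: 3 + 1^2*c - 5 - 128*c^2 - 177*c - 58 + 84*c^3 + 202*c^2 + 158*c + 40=84*c^3 + 74*c^2 - 18*c - 20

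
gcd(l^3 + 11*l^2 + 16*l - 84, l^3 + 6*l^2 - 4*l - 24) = l^2 + 4*l - 12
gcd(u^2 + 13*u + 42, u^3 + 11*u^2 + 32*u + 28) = u + 7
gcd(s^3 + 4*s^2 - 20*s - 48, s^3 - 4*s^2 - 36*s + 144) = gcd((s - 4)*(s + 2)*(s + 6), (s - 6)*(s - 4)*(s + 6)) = s^2 + 2*s - 24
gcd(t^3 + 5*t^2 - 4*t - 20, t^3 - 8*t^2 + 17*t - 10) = t - 2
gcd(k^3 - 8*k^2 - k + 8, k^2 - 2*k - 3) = k + 1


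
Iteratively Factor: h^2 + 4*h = (h)*(h + 4)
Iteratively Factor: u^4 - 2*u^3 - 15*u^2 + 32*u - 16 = (u - 1)*(u^3 - u^2 - 16*u + 16) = (u - 1)*(u + 4)*(u^2 - 5*u + 4) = (u - 1)^2*(u + 4)*(u - 4)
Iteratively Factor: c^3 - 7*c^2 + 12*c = (c - 3)*(c^2 - 4*c) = c*(c - 3)*(c - 4)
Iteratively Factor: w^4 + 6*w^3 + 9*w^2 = (w + 3)*(w^3 + 3*w^2) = w*(w + 3)*(w^2 + 3*w) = w*(w + 3)^2*(w)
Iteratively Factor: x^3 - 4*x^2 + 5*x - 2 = (x - 2)*(x^2 - 2*x + 1) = (x - 2)*(x - 1)*(x - 1)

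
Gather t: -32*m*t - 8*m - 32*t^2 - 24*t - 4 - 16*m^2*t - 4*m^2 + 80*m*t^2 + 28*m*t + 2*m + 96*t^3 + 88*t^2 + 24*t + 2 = -4*m^2 - 6*m + 96*t^3 + t^2*(80*m + 56) + t*(-16*m^2 - 4*m) - 2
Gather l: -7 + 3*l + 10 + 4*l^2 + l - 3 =4*l^2 + 4*l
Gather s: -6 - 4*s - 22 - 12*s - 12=-16*s - 40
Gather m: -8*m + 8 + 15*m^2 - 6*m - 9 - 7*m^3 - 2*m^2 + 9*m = -7*m^3 + 13*m^2 - 5*m - 1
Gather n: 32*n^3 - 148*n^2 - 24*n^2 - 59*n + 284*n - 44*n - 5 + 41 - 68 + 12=32*n^3 - 172*n^2 + 181*n - 20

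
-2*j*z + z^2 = z*(-2*j + z)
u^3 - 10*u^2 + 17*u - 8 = (u - 8)*(u - 1)^2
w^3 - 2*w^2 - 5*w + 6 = (w - 3)*(w - 1)*(w + 2)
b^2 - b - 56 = (b - 8)*(b + 7)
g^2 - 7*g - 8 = (g - 8)*(g + 1)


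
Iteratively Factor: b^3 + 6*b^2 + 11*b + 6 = (b + 1)*(b^2 + 5*b + 6) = (b + 1)*(b + 2)*(b + 3)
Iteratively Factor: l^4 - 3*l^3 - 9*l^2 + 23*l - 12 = (l - 1)*(l^3 - 2*l^2 - 11*l + 12) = (l - 1)*(l + 3)*(l^2 - 5*l + 4) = (l - 4)*(l - 1)*(l + 3)*(l - 1)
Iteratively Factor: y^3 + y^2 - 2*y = (y)*(y^2 + y - 2) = y*(y - 1)*(y + 2)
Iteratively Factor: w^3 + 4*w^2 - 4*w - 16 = (w + 4)*(w^2 - 4) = (w + 2)*(w + 4)*(w - 2)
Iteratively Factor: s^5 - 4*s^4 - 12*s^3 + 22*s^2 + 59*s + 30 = (s + 2)*(s^4 - 6*s^3 + 22*s + 15) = (s + 1)*(s + 2)*(s^3 - 7*s^2 + 7*s + 15) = (s - 3)*(s + 1)*(s + 2)*(s^2 - 4*s - 5) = (s - 5)*(s - 3)*(s + 1)*(s + 2)*(s + 1)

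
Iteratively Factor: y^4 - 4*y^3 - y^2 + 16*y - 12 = (y + 2)*(y^3 - 6*y^2 + 11*y - 6) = (y - 2)*(y + 2)*(y^2 - 4*y + 3) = (y - 3)*(y - 2)*(y + 2)*(y - 1)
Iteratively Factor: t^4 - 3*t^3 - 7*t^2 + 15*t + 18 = (t - 3)*(t^3 - 7*t - 6) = (t - 3)*(t + 1)*(t^2 - t - 6) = (t - 3)^2*(t + 1)*(t + 2)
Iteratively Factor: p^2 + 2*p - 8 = (p + 4)*(p - 2)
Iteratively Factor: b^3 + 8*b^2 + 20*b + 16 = (b + 2)*(b^2 + 6*b + 8) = (b + 2)^2*(b + 4)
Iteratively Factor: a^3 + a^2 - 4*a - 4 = (a + 2)*(a^2 - a - 2) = (a + 1)*(a + 2)*(a - 2)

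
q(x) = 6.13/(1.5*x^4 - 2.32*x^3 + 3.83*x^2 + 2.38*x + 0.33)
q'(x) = 6.13*(-6.0*x^3 + 6.96*x^2 - 7.66*x - 2.38)/(1.5*x^4 - 2.32*x^3 + 3.83*x^2 + 2.38*x + 0.33)^2 = (-36.78*x^3 + 42.6648*x^2 - 46.9558*x - 14.5894)/(1.5*x^4 - 2.32*x^3 + 3.83*x^2 + 2.38*x + 0.33)^2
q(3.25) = 0.04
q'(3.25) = -0.05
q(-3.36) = 0.02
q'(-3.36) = 0.02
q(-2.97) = 0.03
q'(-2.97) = 0.04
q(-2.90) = 0.03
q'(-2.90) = 0.04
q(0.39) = 3.53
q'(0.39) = -9.47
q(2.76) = 0.08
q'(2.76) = -0.11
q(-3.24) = 0.02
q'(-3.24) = 0.02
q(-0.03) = 23.39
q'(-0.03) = -191.28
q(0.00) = 18.58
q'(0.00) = -133.97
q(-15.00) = 0.00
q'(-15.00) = 0.00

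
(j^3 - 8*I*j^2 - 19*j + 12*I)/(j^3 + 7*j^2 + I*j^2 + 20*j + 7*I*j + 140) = (j^2 - 4*I*j - 3)/(j^2 + j*(7 + 5*I) + 35*I)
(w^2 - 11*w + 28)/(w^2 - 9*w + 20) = (w - 7)/(w - 5)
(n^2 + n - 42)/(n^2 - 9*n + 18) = (n + 7)/(n - 3)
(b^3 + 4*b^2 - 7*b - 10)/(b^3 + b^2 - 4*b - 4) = (b + 5)/(b + 2)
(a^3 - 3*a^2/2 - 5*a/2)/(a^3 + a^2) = (a - 5/2)/a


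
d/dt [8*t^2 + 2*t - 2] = 16*t + 2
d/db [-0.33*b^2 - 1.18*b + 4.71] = -0.66*b - 1.18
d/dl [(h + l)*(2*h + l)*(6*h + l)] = 20*h^2 + 18*h*l + 3*l^2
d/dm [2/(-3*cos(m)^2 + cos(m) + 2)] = 2*(1 - 6*cos(m))*sin(m)/(-3*cos(m)^2 + cos(m) + 2)^2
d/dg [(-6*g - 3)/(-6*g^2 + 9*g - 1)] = 3*(-12*g^2 - 12*g + 11)/(36*g^4 - 108*g^3 + 93*g^2 - 18*g + 1)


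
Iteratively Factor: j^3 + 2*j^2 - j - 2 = (j + 1)*(j^2 + j - 2) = (j + 1)*(j + 2)*(j - 1)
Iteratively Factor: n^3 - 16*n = (n - 4)*(n^2 + 4*n) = (n - 4)*(n + 4)*(n)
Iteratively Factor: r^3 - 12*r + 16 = (r - 2)*(r^2 + 2*r - 8) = (r - 2)*(r + 4)*(r - 2)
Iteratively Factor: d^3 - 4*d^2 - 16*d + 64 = (d + 4)*(d^2 - 8*d + 16) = (d - 4)*(d + 4)*(d - 4)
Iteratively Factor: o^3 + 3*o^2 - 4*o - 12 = (o - 2)*(o^2 + 5*o + 6) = (o - 2)*(o + 3)*(o + 2)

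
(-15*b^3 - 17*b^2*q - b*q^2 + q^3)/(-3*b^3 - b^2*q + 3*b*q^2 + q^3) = (-5*b + q)/(-b + q)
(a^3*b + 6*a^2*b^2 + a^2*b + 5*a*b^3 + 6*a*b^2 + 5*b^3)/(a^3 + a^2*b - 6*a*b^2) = b*(a^3 + 6*a^2*b + a^2 + 5*a*b^2 + 6*a*b + 5*b^2)/(a*(a^2 + a*b - 6*b^2))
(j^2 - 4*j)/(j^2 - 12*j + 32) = j/(j - 8)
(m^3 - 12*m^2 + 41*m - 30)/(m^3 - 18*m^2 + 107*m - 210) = (m - 1)/(m - 7)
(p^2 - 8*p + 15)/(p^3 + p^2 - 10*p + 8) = (p^2 - 8*p + 15)/(p^3 + p^2 - 10*p + 8)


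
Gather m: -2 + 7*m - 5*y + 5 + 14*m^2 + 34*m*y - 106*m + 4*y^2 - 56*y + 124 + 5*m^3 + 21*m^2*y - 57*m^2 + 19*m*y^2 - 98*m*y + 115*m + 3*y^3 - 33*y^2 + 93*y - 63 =5*m^3 + m^2*(21*y - 43) + m*(19*y^2 - 64*y + 16) + 3*y^3 - 29*y^2 + 32*y + 64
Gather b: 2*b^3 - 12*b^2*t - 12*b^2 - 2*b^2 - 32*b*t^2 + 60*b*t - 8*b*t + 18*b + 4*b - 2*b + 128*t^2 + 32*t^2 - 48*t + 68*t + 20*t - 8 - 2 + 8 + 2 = 2*b^3 + b^2*(-12*t - 14) + b*(-32*t^2 + 52*t + 20) + 160*t^2 + 40*t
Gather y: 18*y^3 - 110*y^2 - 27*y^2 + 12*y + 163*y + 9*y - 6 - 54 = 18*y^3 - 137*y^2 + 184*y - 60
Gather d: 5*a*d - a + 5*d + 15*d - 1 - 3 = -a + d*(5*a + 20) - 4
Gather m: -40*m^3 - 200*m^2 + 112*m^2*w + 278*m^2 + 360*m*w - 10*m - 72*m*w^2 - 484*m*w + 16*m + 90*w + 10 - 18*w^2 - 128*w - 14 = -40*m^3 + m^2*(112*w + 78) + m*(-72*w^2 - 124*w + 6) - 18*w^2 - 38*w - 4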